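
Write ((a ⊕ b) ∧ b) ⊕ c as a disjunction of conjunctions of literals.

(¬a ∧ b ∧ ¬c) ∨ (b ∧ a ∧ c) ∨ (¬b ∧ c)

((a ⊕ b) ∧ b) ⊕ c
⇔ ((a ⊕ b) ∧ b ∧ ¬c) ∨ (¬((a ⊕ b) ∧ b) ∧ c)
⇔ (((a ∧ ¬b) ∨ (¬a ∧ b)) ∧ b ∧ ¬c) ∨ (¬((a ⊕ b) ∧ b) ∧ c)
⇔ (((a ∧ ¬b) ∨ (¬a ∧ b)) ∧ b ∧ ¬c) ∨ (¬(((a ∧ ¬b) ∨ (¬a ∧ b)) ∧ b) ∧ c)
⇔ (((a ∧ ¬b) ∨ (¬a ∧ b)) ∧ b ∧ ¬c) ∨ ((¬((a ∧ ¬b) ∨ (¬a ∧ b)) ∨ ¬b) ∧ c)
⇔ (((a ∧ ¬b) ∨ (¬a ∧ b)) ∧ b ∧ ¬c) ∨ (((¬(a ∧ ¬b) ∧ ¬(¬a ∧ b)) ∨ ¬b) ∧ c)
⇔ (((a ∧ ¬b) ∨ (¬a ∧ b)) ∧ b ∧ ¬c) ∨ ((((¬a ∨ ¬¬b) ∧ ¬(¬a ∧ b)) ∨ ¬b) ∧ c)
⇔ (((a ∧ ¬b) ∨ (¬a ∧ b)) ∧ b ∧ ¬c) ∨ ((((¬a ∨ b) ∧ ¬(¬a ∧ b)) ∨ ¬b) ∧ c)
⇔ (((a ∧ ¬b) ∨ (¬a ∧ b)) ∧ b ∧ ¬c) ∨ ((((¬a ∨ b) ∧ (¬¬a ∨ ¬b)) ∨ ¬b) ∧ c)
⇔ (((a ∧ ¬b) ∨ (¬a ∧ b)) ∧ b ∧ ¬c) ∨ ((((¬a ∨ b) ∧ (a ∨ ¬b)) ∨ ¬b) ∧ c)
⇔ (a ∧ ¬b ∧ b ∧ ¬c) ∨ (¬a ∧ b ∧ b ∧ ¬c) ∨ (¬a ∧ a ∧ c) ∨ (¬a ∧ ¬b ∧ c) ∨ (b ∧ a ∧ c) ∨ (b ∧ ¬b ∧ c) ∨ (¬b ∧ c)
⇔ (¬a ∧ b ∧ ¬c) ∨ (b ∧ a ∧ c) ∨ (¬b ∧ c)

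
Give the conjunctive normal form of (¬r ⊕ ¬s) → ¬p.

(¬r ⊕ ¬s) → ¬p
≡ ¬(¬r ⊕ ¬s) ∨ ¬p   — eliminate →
≡ ¬((¬r ∨ ¬s) ∧ ¬(¬r ∧ ¬s)) ∨ ¬p   — expand ⊕
≡ ¬(¬r ∨ ¬s) ∨ ¬¬(¬r ∧ ¬s) ∨ ¬p   — De Morgan
≡ (¬¬r ∧ ¬¬s) ∨ ¬¬(¬r ∧ ¬s) ∨ ¬p   — De Morgan
≡ (r ∧ ¬¬s) ∨ ¬¬(¬r ∧ ¬s) ∨ ¬p   — double negation
≡ (r ∧ s) ∨ ¬¬(¬r ∧ ¬s) ∨ ¬p   — double negation
≡ (r ∧ s) ∨ (¬r ∧ ¬s) ∨ ¬p   — double negation
≡ (r ∨ ¬r ∨ ¬p) ∧ (r ∨ ¬s ∨ ¬p) ∧ (s ∨ ¬r ∨ ¬p) ∧ (s ∨ ¬s ∨ ¬p)   — distribute ∨ over ∧
≡ (r ∨ ¬s ∨ ¬p) ∧ (s ∨ ¬r ∨ ¬p)   — simplify

(r ∨ ¬s ∨ ¬p) ∧ (s ∨ ¬r ∨ ¬p)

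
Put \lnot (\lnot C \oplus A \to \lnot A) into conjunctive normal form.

\lnot (\lnot C \oplus A \to \lnot A)
⇔ \lnot (\lnot (\lnot C \oplus A) \lor \lnot A)   [eliminate \to]
⇔ \lnot (\lnot ((\lnot C \lor A) \land \lnot (\lnot C \land A)) \lor \lnot A)   [expand \oplus]
⇔ \lnot \lnot ((\lnot C \lor A) \land \lnot (\lnot C \land A)) \land \lnot \lnot A   [De Morgan]
⇔ (\lnot C \lor A) \land \lnot (\lnot C \land A) \land \lnot \lnot A   [double negation]
⇔ (\lnot C \lor A) \land (\lnot \lnot C \lor \lnot A) \land \lnot \lnot A   [De Morgan]
⇔ (\lnot C \lor A) \land (C \lor \lnot A) \land \lnot \lnot A   [double negation]
⇔ (\lnot C \lor A) \land (C \lor \lnot A) \land A   [double negation]
⇔ (C \lor \lnot A) \land A   [simplify]

(C \lor \lnot A) \land A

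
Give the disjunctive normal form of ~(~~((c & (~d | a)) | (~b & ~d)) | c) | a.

(~c & b) | (~c & d) | a

~(~~((c & (~d | a)) | (~b & ~d)) | c) | a
⇔ (~~~((c & (~d | a)) | (~b & ~d)) & ~c) | a   (De Morgan)
⇔ (~((c & (~d | a)) | (~b & ~d)) & ~c) | a   (double negation)
⇔ (~(c & (~d | a)) & ~(~b & ~d) & ~c) | a   (De Morgan)
⇔ ((~c | ~(~d | a)) & ~(~b & ~d) & ~c) | a   (De Morgan)
⇔ ((~c | (~~d & ~a)) & ~(~b & ~d) & ~c) | a   (De Morgan)
⇔ ((~c | (d & ~a)) & ~(~b & ~d) & ~c) | a   (double negation)
⇔ ((~c | (d & ~a)) & (~~b | ~~d) & ~c) | a   (De Morgan)
⇔ ((~c | (d & ~a)) & (b | ~~d) & ~c) | a   (double negation)
⇔ ((~c | (d & ~a)) & (b | d) & ~c) | a   (double negation)
⇔ (~c & b & ~c) | (~c & d & ~c) | (d & ~a & b & ~c) | (d & ~a & d & ~c) | a   (distribute & over |)
⇔ (~c & b) | (~c & d) | a   (simplify)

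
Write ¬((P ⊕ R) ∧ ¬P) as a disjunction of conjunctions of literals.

(¬P ∧ ¬R) ∨ P

¬((P ⊕ R) ∧ ¬P)
≡ ¬(((P ∧ ¬R) ∨ (¬P ∧ R)) ∧ ¬P)   — expand ⊕
≡ ¬((P ∧ ¬R) ∨ (¬P ∧ R)) ∨ ¬¬P   — De Morgan
≡ (¬(P ∧ ¬R) ∧ ¬(¬P ∧ R)) ∨ ¬¬P   — De Morgan
≡ ((¬P ∨ ¬¬R) ∧ ¬(¬P ∧ R)) ∨ ¬¬P   — De Morgan
≡ ((¬P ∨ R) ∧ ¬(¬P ∧ R)) ∨ ¬¬P   — double negation
≡ ((¬P ∨ R) ∧ (¬¬P ∨ ¬R)) ∨ ¬¬P   — De Morgan
≡ ((¬P ∨ R) ∧ (P ∨ ¬R)) ∨ ¬¬P   — double negation
≡ ((¬P ∨ R) ∧ (P ∨ ¬R)) ∨ P   — double negation
≡ (¬P ∧ P) ∨ (¬P ∧ ¬R) ∨ (R ∧ P) ∨ (R ∧ ¬R) ∨ P   — distribute ∧ over ∨
≡ (¬P ∧ ¬R) ∨ P   — simplify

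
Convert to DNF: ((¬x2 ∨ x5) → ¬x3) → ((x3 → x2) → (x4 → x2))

((¬x2 ∨ x5) → ¬x3) → ((x3 → x2) → (x4 → x2))
≡ ¬((¬x2 ∨ x5) → ¬x3) ∨ ((x3 → x2) → (x4 → x2))   — eliminate →
≡ ¬(¬(¬x2 ∨ x5) ∨ ¬x3) ∨ ((x3 → x2) → (x4 → x2))   — eliminate →
≡ ¬(¬(¬x2 ∨ x5) ∨ ¬x3) ∨ ¬(x3 → x2) ∨ (x4 → x2)   — eliminate →
≡ ¬(¬(¬x2 ∨ x5) ∨ ¬x3) ∨ ¬(¬x3 ∨ x2) ∨ (x4 → x2)   — eliminate →
≡ ¬(¬(¬x2 ∨ x5) ∨ ¬x3) ∨ ¬(¬x3 ∨ x2) ∨ ¬x4 ∨ x2   — eliminate →
≡ (¬¬(¬x2 ∨ x5) ∧ ¬¬x3) ∨ ¬(¬x3 ∨ x2) ∨ ¬x4 ∨ x2   — De Morgan
≡ ((¬x2 ∨ x5) ∧ ¬¬x3) ∨ ¬(¬x3 ∨ x2) ∨ ¬x4 ∨ x2   — double negation
≡ ((¬x2 ∨ x5) ∧ x3) ∨ ¬(¬x3 ∨ x2) ∨ ¬x4 ∨ x2   — double negation
≡ ((¬x2 ∨ x5) ∧ x3) ∨ (¬¬x3 ∧ ¬x2) ∨ ¬x4 ∨ x2   — De Morgan
≡ ((¬x2 ∨ x5) ∧ x3) ∨ (x3 ∧ ¬x2) ∨ ¬x4 ∨ x2   — double negation
≡ (¬x2 ∧ x3) ∨ (x5 ∧ x3) ∨ (x3 ∧ ¬x2) ∨ ¬x4 ∨ x2   — distribute ∧ over ∨
≡ (¬x2 ∧ x3) ∨ (x5 ∧ x3) ∨ ¬x4 ∨ x2   — simplify

(¬x2 ∧ x3) ∨ (x5 ∧ x3) ∨ ¬x4 ∨ x2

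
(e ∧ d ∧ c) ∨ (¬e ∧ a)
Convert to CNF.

(e ∨ a) ∧ (d ∨ ¬e) ∧ (d ∨ a) ∧ (c ∨ ¬e) ∧ (c ∨ a)

(e ∧ d ∧ c) ∨ (¬e ∧ a)
= (e ∨ ¬e) ∧ (e ∨ a) ∧ (d ∨ ¬e) ∧ (d ∨ a) ∧ (c ∨ ¬e) ∧ (c ∨ a)   [distribute ∨ over ∧]
= (e ∨ a) ∧ (d ∨ ¬e) ∧ (d ∨ a) ∧ (c ∨ ¬e) ∧ (c ∨ a)   [simplify]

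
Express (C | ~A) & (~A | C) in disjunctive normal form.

C | ~A

(C | ~A) & (~A | C)
⇔ (C & ~A) | (C & C) | (~A & ~A) | (~A & C)   — distribute & over |
⇔ C | ~A   — simplify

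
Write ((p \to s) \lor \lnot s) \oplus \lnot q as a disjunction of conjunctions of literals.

(\lnot p \land q) \lor (s \land q) \lor (\lnot s \land q)

((p \to s) \lor \lnot s) \oplus \lnot q
≡ (((p \to s) \lor \lnot s) \land \lnot \lnot q) \lor (\lnot ((p \to s) \lor \lnot s) \land \lnot q)   [expand \oplus]
≡ ((\lnot p \lor s \lor \lnot s) \land \lnot \lnot q) \lor (\lnot ((p \to s) \lor \lnot s) \land \lnot q)   [eliminate \to]
≡ ((\lnot p \lor s \lor \lnot s) \land \lnot \lnot q) \lor (\lnot (\lnot p \lor s \lor \lnot s) \land \lnot q)   [eliminate \to]
≡ ((\lnot p \lor s \lor \lnot s) \land q) \lor (\lnot (\lnot p \lor s \lor \lnot s) \land \lnot q)   [double negation]
≡ ((\lnot p \lor s \lor \lnot s) \land q) \lor (\lnot \lnot p \land \lnot s \land \lnot \lnot s \land \lnot q)   [De Morgan]
≡ ((\lnot p \lor s \lor \lnot s) \land q) \lor (p \land \lnot s \land \lnot \lnot s \land \lnot q)   [double negation]
≡ ((\lnot p \lor s \lor \lnot s) \land q) \lor (p \land \lnot s \land s \land \lnot q)   [double negation]
≡ (\lnot p \land q) \lor (s \land q) \lor (\lnot s \land q) \lor (p \land \lnot s \land s \land \lnot q)   [distribute \land over \lor]
≡ (\lnot p \land q) \lor (s \land q) \lor (\lnot s \land q)   [simplify]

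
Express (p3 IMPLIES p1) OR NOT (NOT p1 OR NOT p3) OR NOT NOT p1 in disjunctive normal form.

(p3 IMPLIES p1) OR NOT (NOT p1 OR NOT p3) OR NOT NOT p1
≡ NOT p3 OR p1 OR NOT (NOT p1 OR NOT p3) OR NOT NOT p1   [eliminate IMPLIES]
≡ NOT p3 OR p1 OR (NOT NOT p1 AND NOT NOT p3) OR NOT NOT p1   [De Morgan]
≡ NOT p3 OR p1 OR (p1 AND NOT NOT p3) OR NOT NOT p1   [double negation]
≡ NOT p3 OR p1 OR (p1 AND p3) OR NOT NOT p1   [double negation]
≡ NOT p3 OR p1 OR (p1 AND p3) OR p1   [double negation]
≡ NOT p3 OR p1   [simplify]

NOT p3 OR p1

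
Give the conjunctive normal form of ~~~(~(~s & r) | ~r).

~~~(~(~s & r) | ~r)
= ~(~(~s & r) | ~r)   (double negation)
= ~~(~s & r) & ~~r   (De Morgan)
= ~s & r & ~~r   (double negation)
= ~s & r & r   (double negation)
= ~s & r   (simplify)

~s & r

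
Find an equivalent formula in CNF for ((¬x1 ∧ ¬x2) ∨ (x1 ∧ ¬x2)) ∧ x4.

¬x2 ∧ x4

((¬x1 ∧ ¬x2) ∨ (x1 ∧ ¬x2)) ∧ x4
≡ (¬x1 ∨ x1) ∧ (¬x1 ∨ ¬x2) ∧ (¬x2 ∨ x1) ∧ (¬x2 ∨ ¬x2) ∧ x4   [distribute ∨ over ∧]
≡ ¬x2 ∧ x4   [simplify]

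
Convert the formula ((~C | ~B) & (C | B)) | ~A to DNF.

(~C & B) | (~B & C) | ~A

((~C | ~B) & (C | B)) | ~A
= (~C & C) | (~C & B) | (~B & C) | (~B & B) | ~A   [distribute & over |]
= (~C & B) | (~B & C) | ~A   [simplify]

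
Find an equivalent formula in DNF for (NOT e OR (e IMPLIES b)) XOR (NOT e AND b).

(NOT e OR (e IMPLIES b)) XOR (NOT e AND b)
≡ ((NOT e OR (e IMPLIES b)) AND NOT (NOT e AND b)) OR (NOT (NOT e OR (e IMPLIES b)) AND NOT e AND b)   [expand XOR]
≡ ((NOT e OR NOT e OR b) AND NOT (NOT e AND b)) OR (NOT (NOT e OR (e IMPLIES b)) AND NOT e AND b)   [eliminate IMPLIES]
≡ ((NOT e OR NOT e OR b) AND NOT (NOT e AND b)) OR (NOT (NOT e OR NOT e OR b) AND NOT e AND b)   [eliminate IMPLIES]
≡ ((NOT e OR NOT e OR b) AND (NOT NOT e OR NOT b)) OR (NOT (NOT e OR NOT e OR b) AND NOT e AND b)   [De Morgan]
≡ ((NOT e OR NOT e OR b) AND (e OR NOT b)) OR (NOT (NOT e OR NOT e OR b) AND NOT e AND b)   [double negation]
≡ ((NOT e OR NOT e OR b) AND (e OR NOT b)) OR (NOT NOT e AND NOT NOT e AND NOT b AND NOT e AND b)   [De Morgan]
≡ ((NOT e OR NOT e OR b) AND (e OR NOT b)) OR (e AND NOT NOT e AND NOT b AND NOT e AND b)   [double negation]
≡ ((NOT e OR NOT e OR b) AND (e OR NOT b)) OR (e AND e AND NOT b AND NOT e AND b)   [double negation]
≡ (NOT e AND e) OR (NOT e AND NOT b) OR (NOT e AND e) OR (NOT e AND NOT b) OR (b AND e) OR (b AND NOT b) OR (e AND e AND NOT b AND NOT e AND b)   [distribute AND over OR]
≡ (NOT e AND NOT b) OR (b AND e)   [simplify]

(NOT e AND NOT b) OR (b AND e)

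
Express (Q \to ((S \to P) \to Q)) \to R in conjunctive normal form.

(Q \lor R) \land (\lnot S \lor P \lor R) \land (\lnot Q \lor R)

(Q \to ((S \to P) \to Q)) \to R
≡ \lnot (Q \to ((S \to P) \to Q)) \lor R   [eliminate \to]
≡ \lnot (\lnot Q \lor ((S \to P) \to Q)) \lor R   [eliminate \to]
≡ \lnot (\lnot Q \lor \lnot (S \to P) \lor Q) \lor R   [eliminate \to]
≡ \lnot (\lnot Q \lor \lnot (\lnot S \lor P) \lor Q) \lor R   [eliminate \to]
≡ (\lnot \lnot Q \land \lnot \lnot (\lnot S \lor P) \land \lnot Q) \lor R   [De Morgan]
≡ (Q \land \lnot \lnot (\lnot S \lor P) \land \lnot Q) \lor R   [double negation]
≡ (Q \land (\lnot S \lor P) \land \lnot Q) \lor R   [double negation]
≡ (Q \lor R) \land (\lnot S \lor P \lor R) \land (\lnot Q \lor R)   [distribute \lor over \land]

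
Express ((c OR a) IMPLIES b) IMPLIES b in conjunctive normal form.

c OR a OR b

((c OR a) IMPLIES b) IMPLIES b
≡ NOT ((c OR a) IMPLIES b) OR b   — eliminate IMPLIES
≡ NOT (NOT (c OR a) OR b) OR b   — eliminate IMPLIES
≡ (NOT NOT (c OR a) AND NOT b) OR b   — De Morgan
≡ ((c OR a) AND NOT b) OR b   — double negation
≡ (c OR a OR b) AND (NOT b OR b)   — distribute OR over AND
≡ c OR a OR b   — simplify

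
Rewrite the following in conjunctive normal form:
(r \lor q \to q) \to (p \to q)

(r \lor q \to q) \to (p \to q)
⇔ \lnot (r \lor q \to q) \lor (p \to q)   — eliminate \to
⇔ \lnot (\lnot (r \lor q) \lor q) \lor (p \to q)   — eliminate \to
⇔ \lnot (\lnot (r \lor q) \lor q) \lor \lnot p \lor q   — eliminate \to
⇔ \lnot \lnot (r \lor q) \land \lnot q \lor \lnot p \lor q   — De Morgan
⇔ (r \lor q) \land \lnot q \lor \lnot p \lor q   — double negation
⇔ (r \lor q \lor \lnot p \lor q) \land (\lnot q \lor \lnot p \lor q)   — distribute \lor over \land
⇔ r \lor q \lor \lnot p   — simplify

r \lor q \lor \lnot p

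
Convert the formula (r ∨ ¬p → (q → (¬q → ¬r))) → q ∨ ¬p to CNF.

q ∨ ¬p

(r ∨ ¬p → (q → (¬q → ¬r))) → q ∨ ¬p
= ¬(r ∨ ¬p → (q → (¬q → ¬r))) ∨ q ∨ ¬p   (eliminate →)
= ¬(¬(r ∨ ¬p) ∨ (q → (¬q → ¬r))) ∨ q ∨ ¬p   (eliminate →)
= ¬(¬(r ∨ ¬p) ∨ ¬q ∨ (¬q → ¬r)) ∨ q ∨ ¬p   (eliminate →)
= ¬(¬(r ∨ ¬p) ∨ ¬q ∨ ¬¬q ∨ ¬r) ∨ q ∨ ¬p   (eliminate →)
= ¬¬(r ∨ ¬p) ∧ ¬¬q ∧ ¬¬¬q ∧ ¬¬r ∨ q ∨ ¬p   (De Morgan)
= (r ∨ ¬p) ∧ ¬¬q ∧ ¬¬¬q ∧ ¬¬r ∨ q ∨ ¬p   (double negation)
= (r ∨ ¬p) ∧ q ∧ ¬¬¬q ∧ ¬¬r ∨ q ∨ ¬p   (double negation)
= (r ∨ ¬p) ∧ q ∧ ¬q ∧ ¬¬r ∨ q ∨ ¬p   (double negation)
= (r ∨ ¬p) ∧ q ∧ ¬q ∧ r ∨ q ∨ ¬p   (double negation)
= (r ∨ ¬p ∨ q ∨ ¬p) ∧ (q ∨ q ∨ ¬p) ∧ (¬q ∨ q ∨ ¬p) ∧ (r ∨ q ∨ ¬p)   (distribute ∨ over ∧)
= q ∨ ¬p   (simplify)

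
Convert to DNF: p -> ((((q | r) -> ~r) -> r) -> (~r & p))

p -> ((((q | r) -> ~r) -> r) -> (~r & p))
≡ ~p | ((((q | r) -> ~r) -> r) -> (~r & p))
≡ ~p | ~(((q | r) -> ~r) -> r) | (~r & p)
≡ ~p | ~(~((q | r) -> ~r) | r) | (~r & p)
≡ ~p | ~(~(~(q | r) | ~r) | r) | (~r & p)
≡ ~p | (~~(~(q | r) | ~r) & ~r) | (~r & p)
≡ ~p | ((~(q | r) | ~r) & ~r) | (~r & p)
≡ ~p | (((~q & ~r) | ~r) & ~r) | (~r & p)
≡ ~p | (~q & ~r & ~r) | (~r & ~r) | (~r & p)
≡ ~p | ~r

~p | ~r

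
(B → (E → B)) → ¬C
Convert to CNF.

(B ∨ ¬C) ∧ (E ∨ ¬C) ∧ (¬B ∨ ¬C)

(B → (E → B)) → ¬C
⇔ ¬(B → (E → B)) ∨ ¬C   — eliminate →
⇔ ¬(¬B ∨ (E → B)) ∨ ¬C   — eliminate →
⇔ ¬(¬B ∨ ¬E ∨ B) ∨ ¬C   — eliminate →
⇔ (¬¬B ∧ ¬¬E ∧ ¬B) ∨ ¬C   — De Morgan
⇔ (B ∧ ¬¬E ∧ ¬B) ∨ ¬C   — double negation
⇔ (B ∧ E ∧ ¬B) ∨ ¬C   — double negation
⇔ (B ∨ ¬C) ∧ (E ∨ ¬C) ∧ (¬B ∨ ¬C)   — distribute ∨ over ∧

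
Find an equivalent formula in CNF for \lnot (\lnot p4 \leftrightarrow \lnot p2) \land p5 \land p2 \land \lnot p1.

\lnot (\lnot p4 \leftrightarrow \lnot p2) \land p5 \land p2 \land \lnot p1
⇔ \lnot ((\lnot p4 \to \lnot p2) \land (\lnot p2 \to \lnot p4)) \land p5 \land p2 \land \lnot p1   (eliminate \leftrightarrow)
⇔ \lnot ((\lnot \lnot p4 \lor \lnot p2) \land (\lnot p2 \to \lnot p4)) \land p5 \land p2 \land \lnot p1   (eliminate \to)
⇔ \lnot ((\lnot \lnot p4 \lor \lnot p2) \land (\lnot \lnot p2 \lor \lnot p4)) \land p5 \land p2 \land \lnot p1   (eliminate \to)
⇔ (\lnot (\lnot \lnot p4 \lor \lnot p2) \lor \lnot (\lnot \lnot p2 \lor \lnot p4)) \land p5 \land p2 \land \lnot p1   (De Morgan)
⇔ ((\lnot \lnot \lnot p4 \land \lnot \lnot p2) \lor \lnot (\lnot \lnot p2 \lor \lnot p4)) \land p5 \land p2 \land \lnot p1   (De Morgan)
⇔ ((\lnot p4 \land \lnot \lnot p2) \lor \lnot (\lnot \lnot p2 \lor \lnot p4)) \land p5 \land p2 \land \lnot p1   (double negation)
⇔ ((\lnot p4 \land p2) \lor \lnot (\lnot \lnot p2 \lor \lnot p4)) \land p5 \land p2 \land \lnot p1   (double negation)
⇔ ((\lnot p4 \land p2) \lor (\lnot \lnot \lnot p2 \land \lnot \lnot p4)) \land p5 \land p2 \land \lnot p1   (De Morgan)
⇔ ((\lnot p4 \land p2) \lor (\lnot p2 \land \lnot \lnot p4)) \land p5 \land p2 \land \lnot p1   (double negation)
⇔ ((\lnot p4 \land p2) \lor (\lnot p2 \land p4)) \land p5 \land p2 \land \lnot p1   (double negation)
⇔ (\lnot p4 \lor \lnot p2) \land (\lnot p4 \lor p4) \land (p2 \lor \lnot p2) \land (p2 \lor p4) \land p5 \land p2 \land \lnot p1   (distribute \lor over \land)
⇔ (\lnot p4 \lor \lnot p2) \land p5 \land p2 \land \lnot p1   (simplify)

(\lnot p4 \lor \lnot p2) \land p5 \land p2 \land \lnot p1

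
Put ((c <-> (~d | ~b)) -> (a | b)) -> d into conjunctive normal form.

((c <-> (~d | ~b)) -> (a | b)) -> d
= ~((c <-> (~d | ~b)) -> (a | b)) | d   — eliminate ->
= ~(~(c <-> (~d | ~b)) | a | b) | d   — eliminate ->
= ~(~((c -> (~d | ~b)) & ((~d | ~b) -> c)) | a | b) | d   — eliminate <->
= ~(~((~c | ~d | ~b) & ((~d | ~b) -> c)) | a | b) | d   — eliminate ->
= ~(~((~c | ~d | ~b) & (~(~d | ~b) | c)) | a | b) | d   — eliminate ->
= (~~((~c | ~d | ~b) & (~(~d | ~b) | c)) & ~a & ~b) | d   — De Morgan
= ((~c | ~d | ~b) & (~(~d | ~b) | c) & ~a & ~b) | d   — double negation
= ((~c | ~d | ~b) & ((~~d & ~~b) | c) & ~a & ~b) | d   — De Morgan
= ((~c | ~d | ~b) & ((d & ~~b) | c) & ~a & ~b) | d   — double negation
= ((~c | ~d | ~b) & ((d & b) | c) & ~a & ~b) | d   — double negation
= (~c | ~d | ~b | d) & (d | c | d) & (b | c | d) & (~a | d) & (~b | d)   — distribute | over &
= (d | c) & (~a | d) & (~b | d)   — simplify

(d | c) & (~a | d) & (~b | d)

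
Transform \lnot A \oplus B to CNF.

\lnot A \oplus B
= (\lnot A \lor B) \land \lnot (\lnot A \land B)   — expand \oplus
= (\lnot A \lor B) \land (\lnot \lnot A \lor \lnot B)   — De Morgan
= (\lnot A \lor B) \land (A \lor \lnot B)   — double negation

(\lnot A \lor B) \land (A \lor \lnot B)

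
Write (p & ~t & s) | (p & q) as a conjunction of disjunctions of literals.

p & (~t | q) & (s | q)

(p & ~t & s) | (p & q)
⇔ (p | p) & (p | q) & (~t | p) & (~t | q) & (s | p) & (s | q)   (distribute | over &)
⇔ p & (~t | q) & (s | q)   (simplify)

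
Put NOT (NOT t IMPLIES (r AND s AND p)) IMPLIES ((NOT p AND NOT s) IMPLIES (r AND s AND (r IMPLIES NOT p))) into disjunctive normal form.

NOT (NOT t IMPLIES (r AND s AND p)) IMPLIES ((NOT p AND NOT s) IMPLIES (r AND s AND (r IMPLIES NOT p)))
≡ NOT NOT (NOT t IMPLIES (r AND s AND p)) OR ((NOT p AND NOT s) IMPLIES (r AND s AND (r IMPLIES NOT p)))   [eliminate IMPLIES]
≡ NOT NOT (NOT NOT t OR (r AND s AND p)) OR ((NOT p AND NOT s) IMPLIES (r AND s AND (r IMPLIES NOT p)))   [eliminate IMPLIES]
≡ NOT NOT (NOT NOT t OR (r AND s AND p)) OR NOT (NOT p AND NOT s) OR (r AND s AND (r IMPLIES NOT p))   [eliminate IMPLIES]
≡ NOT NOT (NOT NOT t OR (r AND s AND p)) OR NOT (NOT p AND NOT s) OR (r AND s AND (NOT r OR NOT p))   [eliminate IMPLIES]
≡ NOT NOT t OR (r AND s AND p) OR NOT (NOT p AND NOT s) OR (r AND s AND (NOT r OR NOT p))   [double negation]
≡ t OR (r AND s AND p) OR NOT (NOT p AND NOT s) OR (r AND s AND (NOT r OR NOT p))   [double negation]
≡ t OR (r AND s AND p) OR NOT NOT p OR NOT NOT s OR (r AND s AND (NOT r OR NOT p))   [De Morgan]
≡ t OR (r AND s AND p) OR p OR NOT NOT s OR (r AND s AND (NOT r OR NOT p))   [double negation]
≡ t OR (r AND s AND p) OR p OR s OR (r AND s AND (NOT r OR NOT p))   [double negation]
≡ t OR (r AND s AND p) OR p OR s OR (r AND s AND NOT r) OR (r AND s AND NOT p)   [distribute AND over OR]
≡ t OR p OR s   [simplify]

t OR p OR s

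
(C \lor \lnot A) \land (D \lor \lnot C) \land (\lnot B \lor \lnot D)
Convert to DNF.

(C \lor \lnot A) \land (D \lor \lnot C) \land (\lnot B \lor \lnot D)
≡ C \land D \land \lnot B \lor C \land D \land \lnot D \lor C \land \lnot C \land \lnot B \lor C \land \lnot C \land \lnot D \lor \lnot A \land D \land \lnot B \lor \lnot A \land D \land \lnot D \lor \lnot A \land \lnot C \land \lnot B \lor \lnot A \land \lnot C \land \lnot D   — distribute \land over \lor
≡ C \land D \land \lnot B \lor \lnot A \land D \land \lnot B \lor \lnot A \land \lnot C \land \lnot B \lor \lnot A \land \lnot C \land \lnot D   — simplify

C \land D \land \lnot B \lor \lnot A \land D \land \lnot B \lor \lnot A \land \lnot C \land \lnot B \lor \lnot A \land \lnot C \land \lnot D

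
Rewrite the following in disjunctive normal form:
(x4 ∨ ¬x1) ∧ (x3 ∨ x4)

(x4 ∨ ¬x1) ∧ (x3 ∨ x4)
= (x4 ∧ x3) ∨ (x4 ∧ x4) ∨ (¬x1 ∧ x3) ∨ (¬x1 ∧ x4)   (distribute ∧ over ∨)
= x4 ∨ (¬x1 ∧ x3)   (simplify)

x4 ∨ (¬x1 ∧ x3)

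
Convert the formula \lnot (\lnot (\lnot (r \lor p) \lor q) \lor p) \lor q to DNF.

(\lnot r \land \lnot p) \lor q

\lnot (\lnot (\lnot (r \lor p) \lor q) \lor p) \lor q
= (\lnot \lnot (\lnot (r \lor p) \lor q) \land \lnot p) \lor q   [De Morgan]
= ((\lnot (r \lor p) \lor q) \land \lnot p) \lor q   [double negation]
= (((\lnot r \land \lnot p) \lor q) \land \lnot p) \lor q   [De Morgan]
= (\lnot r \land \lnot p \land \lnot p) \lor (q \land \lnot p) \lor q   [distribute \land over \lor]
= (\lnot r \land \lnot p) \lor q   [simplify]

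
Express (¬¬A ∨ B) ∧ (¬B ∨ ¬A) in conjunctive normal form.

(¬¬A ∨ B) ∧ (¬B ∨ ¬A)
≡ (A ∨ B) ∧ (¬B ∨ ¬A)   [double negation]

(A ∨ B) ∧ (¬B ∨ ¬A)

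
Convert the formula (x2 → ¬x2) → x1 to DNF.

(x2 → ¬x2) → x1
≡ ¬(x2 → ¬x2) ∨ x1
≡ ¬(¬x2 ∨ ¬x2) ∨ x1
≡ (¬¬x2 ∧ ¬¬x2) ∨ x1
≡ (x2 ∧ ¬¬x2) ∨ x1
≡ (x2 ∧ x2) ∨ x1
≡ x2 ∨ x1

x2 ∨ x1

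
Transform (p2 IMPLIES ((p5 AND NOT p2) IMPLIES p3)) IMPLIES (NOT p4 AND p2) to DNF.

NOT p4 AND p2

(p2 IMPLIES ((p5 AND NOT p2) IMPLIES p3)) IMPLIES (NOT p4 AND p2)
⇔ NOT (p2 IMPLIES ((p5 AND NOT p2) IMPLIES p3)) OR (NOT p4 AND p2)   [eliminate IMPLIES]
⇔ NOT (NOT p2 OR ((p5 AND NOT p2) IMPLIES p3)) OR (NOT p4 AND p2)   [eliminate IMPLIES]
⇔ NOT (NOT p2 OR NOT (p5 AND NOT p2) OR p3) OR (NOT p4 AND p2)   [eliminate IMPLIES]
⇔ (NOT NOT p2 AND NOT NOT (p5 AND NOT p2) AND NOT p3) OR (NOT p4 AND p2)   [De Morgan]
⇔ (p2 AND NOT NOT (p5 AND NOT p2) AND NOT p3) OR (NOT p4 AND p2)   [double negation]
⇔ (p2 AND p5 AND NOT p2 AND NOT p3) OR (NOT p4 AND p2)   [double negation]
⇔ NOT p4 AND p2   [simplify]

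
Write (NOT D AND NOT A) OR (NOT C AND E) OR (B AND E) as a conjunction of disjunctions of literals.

(NOT D AND NOT A) OR (NOT C AND E) OR (B AND E)
⇔ (NOT D OR NOT C OR B) AND (NOT D OR NOT C OR E) AND (NOT D OR E OR B) AND (NOT D OR E OR E) AND (NOT A OR NOT C OR B) AND (NOT A OR NOT C OR E) AND (NOT A OR E OR B) AND (NOT A OR E OR E)   [distribute OR over AND]
⇔ (NOT D OR NOT C OR B) AND (NOT D OR E) AND (NOT A OR NOT C OR B) AND (NOT A OR E)   [simplify]

(NOT D OR NOT C OR B) AND (NOT D OR E) AND (NOT A OR NOT C OR B) AND (NOT A OR E)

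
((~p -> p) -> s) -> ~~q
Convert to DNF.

(p & ~s) | q

((~p -> p) -> s) -> ~~q
≡ ~((~p -> p) -> s) | ~~q   [eliminate ->]
≡ ~(~(~p -> p) | s) | ~~q   [eliminate ->]
≡ ~(~(~~p | p) | s) | ~~q   [eliminate ->]
≡ (~~(~~p | p) & ~s) | ~~q   [De Morgan]
≡ ((~~p | p) & ~s) | ~~q   [double negation]
≡ ((p | p) & ~s) | ~~q   [double negation]
≡ ((p | p) & ~s) | q   [double negation]
≡ (p & ~s) | (p & ~s) | q   [distribute & over |]
≡ (p & ~s) | q   [simplify]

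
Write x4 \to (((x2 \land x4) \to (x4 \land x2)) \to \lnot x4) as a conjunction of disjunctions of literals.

(\lnot x4 \lor x2) \land (\lnot x4 \lor \lnot x2)

x4 \to (((x2 \land x4) \to (x4 \land x2)) \to \lnot x4)
≡ \lnot x4 \lor (((x2 \land x4) \to (x4 \land x2)) \to \lnot x4)   [eliminate \to]
≡ \lnot x4 \lor \lnot ((x2 \land x4) \to (x4 \land x2)) \lor \lnot x4   [eliminate \to]
≡ \lnot x4 \lor \lnot (\lnot (x2 \land x4) \lor (x4 \land x2)) \lor \lnot x4   [eliminate \to]
≡ \lnot x4 \lor (\lnot \lnot (x2 \land x4) \land \lnot (x4 \land x2)) \lor \lnot x4   [De Morgan]
≡ \lnot x4 \lor (x2 \land x4 \land \lnot (x4 \land x2)) \lor \lnot x4   [double negation]
≡ \lnot x4 \lor (x2 \land x4 \land (\lnot x4 \lor \lnot x2)) \lor \lnot x4   [De Morgan]
≡ (\lnot x4 \lor x2 \lor \lnot x4) \land (\lnot x4 \lor x4 \lor \lnot x4) \land (\lnot x4 \lor \lnot x4 \lor \lnot x2 \lor \lnot x4)   [distribute \lor over \land]
≡ (\lnot x4 \lor x2) \land (\lnot x4 \lor \lnot x2)   [simplify]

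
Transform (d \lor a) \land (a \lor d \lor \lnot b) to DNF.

(d \lor a) \land (a \lor d \lor \lnot b)
⇔ (d \land a) \lor (d \land d) \lor (d \land \lnot b) \lor (a \land a) \lor (a \land d) \lor (a \land \lnot b)   [distribute \land over \lor]
⇔ d \lor a   [simplify]

d \lor a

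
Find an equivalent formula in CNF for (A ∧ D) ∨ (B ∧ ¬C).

(A ∨ B) ∧ (A ∨ ¬C) ∧ (D ∨ B) ∧ (D ∨ ¬C)

(A ∧ D) ∨ (B ∧ ¬C)
= (A ∨ B) ∧ (A ∨ ¬C) ∧ (D ∨ B) ∧ (D ∨ ¬C)   (distribute ∨ over ∧)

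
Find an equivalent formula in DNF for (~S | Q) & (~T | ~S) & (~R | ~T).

(~S | Q) & (~T | ~S) & (~R | ~T)
≡ (~S & ~T & ~R) | (~S & ~T & ~T) | (~S & ~S & ~R) | (~S & ~S & ~T) | (Q & ~T & ~R) | (Q & ~T & ~T) | (Q & ~S & ~R) | (Q & ~S & ~T)   [distribute & over |]
≡ (~S & ~T) | (~S & ~R) | (Q & ~T)   [simplify]

(~S & ~T) | (~S & ~R) | (Q & ~T)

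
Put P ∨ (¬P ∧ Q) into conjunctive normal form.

P ∨ Q

P ∨ (¬P ∧ Q)
= (P ∨ ¬P) ∧ (P ∨ Q)   [distribute ∨ over ∧]
= P ∨ Q   [simplify]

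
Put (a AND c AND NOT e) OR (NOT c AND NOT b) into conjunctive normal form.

(a AND c AND NOT e) OR (NOT c AND NOT b)
⇔ (a OR NOT c) AND (a OR NOT b) AND (c OR NOT c) AND (c OR NOT b) AND (NOT e OR NOT c) AND (NOT e OR NOT b)
⇔ (a OR NOT c) AND (a OR NOT b) AND (c OR NOT b) AND (NOT e OR NOT c) AND (NOT e OR NOT b)

(a OR NOT c) AND (a OR NOT b) AND (c OR NOT b) AND (NOT e OR NOT c) AND (NOT e OR NOT b)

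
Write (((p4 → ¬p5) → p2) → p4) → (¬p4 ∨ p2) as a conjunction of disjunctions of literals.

¬p4 ∨ p2

(((p4 → ¬p5) → p2) → p4) → (¬p4 ∨ p2)
⇔ ¬(((p4 → ¬p5) → p2) → p4) ∨ ¬p4 ∨ p2   [eliminate →]
⇔ ¬(¬((p4 → ¬p5) → p2) ∨ p4) ∨ ¬p4 ∨ p2   [eliminate →]
⇔ ¬(¬(¬(p4 → ¬p5) ∨ p2) ∨ p4) ∨ ¬p4 ∨ p2   [eliminate →]
⇔ ¬(¬(¬(¬p4 ∨ ¬p5) ∨ p2) ∨ p4) ∨ ¬p4 ∨ p2   [eliminate →]
⇔ (¬¬(¬(¬p4 ∨ ¬p5) ∨ p2) ∧ ¬p4) ∨ ¬p4 ∨ p2   [De Morgan]
⇔ ((¬(¬p4 ∨ ¬p5) ∨ p2) ∧ ¬p4) ∨ ¬p4 ∨ p2   [double negation]
⇔ (((¬¬p4 ∧ ¬¬p5) ∨ p2) ∧ ¬p4) ∨ ¬p4 ∨ p2   [De Morgan]
⇔ (((p4 ∧ ¬¬p5) ∨ p2) ∧ ¬p4) ∨ ¬p4 ∨ p2   [double negation]
⇔ (((p4 ∧ p5) ∨ p2) ∧ ¬p4) ∨ ¬p4 ∨ p2   [double negation]
⇔ (p4 ∨ p2 ∨ ¬p4 ∨ p2) ∧ (p5 ∨ p2 ∨ ¬p4 ∨ p2) ∧ (¬p4 ∨ ¬p4 ∨ p2)   [distribute ∨ over ∧]
⇔ ¬p4 ∨ p2   [simplify]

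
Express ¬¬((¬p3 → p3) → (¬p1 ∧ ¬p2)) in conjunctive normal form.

¬¬((¬p3 → p3) → (¬p1 ∧ ¬p2))
≡ ¬¬(¬(¬p3 → p3) ∨ (¬p1 ∧ ¬p2))
≡ ¬¬(¬(¬¬p3 ∨ p3) ∨ (¬p1 ∧ ¬p2))
≡ ¬(¬¬p3 ∨ p3) ∨ (¬p1 ∧ ¬p2)
≡ (¬¬¬p3 ∧ ¬p3) ∨ (¬p1 ∧ ¬p2)
≡ (¬p3 ∧ ¬p3) ∨ (¬p1 ∧ ¬p2)
≡ (¬p3 ∨ ¬p1) ∧ (¬p3 ∨ ¬p2) ∧ (¬p3 ∨ ¬p1) ∧ (¬p3 ∨ ¬p2)
≡ (¬p3 ∨ ¬p1) ∧ (¬p3 ∨ ¬p2)

(¬p3 ∨ ¬p1) ∧ (¬p3 ∨ ¬p2)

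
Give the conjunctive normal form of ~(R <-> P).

(R | P) & (~P | ~R)

~(R <-> P)
⇔ ~((R -> P) & (P -> R))   [eliminate <->]
⇔ ~((~R | P) & (P -> R))   [eliminate ->]
⇔ ~((~R | P) & (~P | R))   [eliminate ->]
⇔ ~(~R | P) | ~(~P | R)   [De Morgan]
⇔ (~~R & ~P) | ~(~P | R)   [De Morgan]
⇔ (R & ~P) | ~(~P | R)   [double negation]
⇔ (R & ~P) | (~~P & ~R)   [De Morgan]
⇔ (R & ~P) | (P & ~R)   [double negation]
⇔ (R | P) & (R | ~R) & (~P | P) & (~P | ~R)   [distribute | over &]
⇔ (R | P) & (~P | ~R)   [simplify]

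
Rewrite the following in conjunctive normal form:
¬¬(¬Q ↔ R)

(Q ∨ R) ∧ (¬R ∨ ¬Q)

¬¬(¬Q ↔ R)
= ¬¬((¬Q → R) ∧ (R → ¬Q))
= ¬¬((¬¬Q ∨ R) ∧ (R → ¬Q))
= ¬¬((¬¬Q ∨ R) ∧ (¬R ∨ ¬Q))
= (¬¬Q ∨ R) ∧ (¬R ∨ ¬Q)
= (Q ∨ R) ∧ (¬R ∨ ¬Q)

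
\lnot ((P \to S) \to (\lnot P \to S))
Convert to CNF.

\lnot P \land \lnot S

\lnot ((P \to S) \to (\lnot P \to S))
⇔ \lnot (\lnot (P \to S) \lor (\lnot P \to S))
⇔ \lnot (\lnot (\lnot P \lor S) \lor (\lnot P \to S))
⇔ \lnot (\lnot (\lnot P \lor S) \lor \lnot \lnot P \lor S)
⇔ \lnot \lnot (\lnot P \lor S) \land \lnot \lnot \lnot P \land \lnot S
⇔ (\lnot P \lor S) \land \lnot \lnot \lnot P \land \lnot S
⇔ (\lnot P \lor S) \land \lnot P \land \lnot S
⇔ \lnot P \land \lnot S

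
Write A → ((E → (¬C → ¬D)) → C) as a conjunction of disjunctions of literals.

(¬A ∨ E ∨ C) ∧ (¬A ∨ D ∨ C)

A → ((E → (¬C → ¬D)) → C)
= ¬A ∨ ((E → (¬C → ¬D)) → C)   [eliminate →]
= ¬A ∨ ¬(E → (¬C → ¬D)) ∨ C   [eliminate →]
= ¬A ∨ ¬(¬E ∨ (¬C → ¬D)) ∨ C   [eliminate →]
= ¬A ∨ ¬(¬E ∨ ¬¬C ∨ ¬D) ∨ C   [eliminate →]
= ¬A ∨ (¬¬E ∧ ¬¬¬C ∧ ¬¬D) ∨ C   [De Morgan]
= ¬A ∨ (E ∧ ¬¬¬C ∧ ¬¬D) ∨ C   [double negation]
= ¬A ∨ (E ∧ ¬C ∧ ¬¬D) ∨ C   [double negation]
= ¬A ∨ (E ∧ ¬C ∧ D) ∨ C   [double negation]
= (¬A ∨ E ∨ C) ∧ (¬A ∨ ¬C ∨ C) ∧ (¬A ∨ D ∨ C)   [distribute ∨ over ∧]
= (¬A ∨ E ∨ C) ∧ (¬A ∨ D ∨ C)   [simplify]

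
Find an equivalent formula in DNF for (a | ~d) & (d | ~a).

(a | ~d) & (d | ~a)
= (a & d) | (a & ~a) | (~d & d) | (~d & ~a)   — distribute & over |
= (a & d) | (~d & ~a)   — simplify

(a & d) | (~d & ~a)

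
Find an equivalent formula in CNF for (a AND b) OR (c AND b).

(a AND b) OR (c AND b)
⇔ (a OR c) AND (a OR b) AND (b OR c) AND (b OR b)   [distribute OR over AND]
⇔ (a OR c) AND b   [simplify]

(a OR c) AND b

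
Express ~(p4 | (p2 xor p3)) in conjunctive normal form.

~(p4 | (p2 xor p3))
⇔ ~(p4 | ((p2 | p3) & ~(p2 & p3)))   [expand xor]
⇔ ~p4 & ~((p2 | p3) & ~(p2 & p3))   [De Morgan]
⇔ ~p4 & (~(p2 | p3) | ~~(p2 & p3))   [De Morgan]
⇔ ~p4 & ((~p2 & ~p3) | ~~(p2 & p3))   [De Morgan]
⇔ ~p4 & ((~p2 & ~p3) | (p2 & p3))   [double negation]
⇔ ~p4 & (~p2 | p2) & (~p2 | p3) & (~p3 | p2) & (~p3 | p3)   [distribute | over &]
⇔ ~p4 & (~p2 | p3) & (~p3 | p2)   [simplify]

~p4 & (~p2 | p3) & (~p3 | p2)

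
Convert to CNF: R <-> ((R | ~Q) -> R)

R | ~Q

R <-> ((R | ~Q) -> R)
≡ (R -> ((R | ~Q) -> R)) & (((R | ~Q) -> R) -> R)   [eliminate <->]
≡ (~R | ((R | ~Q) -> R)) & (((R | ~Q) -> R) -> R)   [eliminate ->]
≡ (~R | ~(R | ~Q) | R) & (((R | ~Q) -> R) -> R)   [eliminate ->]
≡ (~R | ~(R | ~Q) | R) & (~((R | ~Q) -> R) | R)   [eliminate ->]
≡ (~R | ~(R | ~Q) | R) & (~(~(R | ~Q) | R) | R)   [eliminate ->]
≡ (~R | (~R & ~~Q) | R) & (~(~(R | ~Q) | R) | R)   [De Morgan]
≡ (~R | (~R & Q) | R) & (~(~(R | ~Q) | R) | R)   [double negation]
≡ (~R | (~R & Q) | R) & ((~~(R | ~Q) & ~R) | R)   [De Morgan]
≡ (~R | (~R & Q) | R) & (((R | ~Q) & ~R) | R)   [double negation]
≡ (~R | ~R | R) & (~R | Q | R) & (R | ~Q | R) & (~R | R)   [distribute | over &]
≡ R | ~Q   [simplify]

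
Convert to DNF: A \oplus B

A \oplus B
= A \land \lnot B \lor \lnot A \land B   (expand \oplus)

A \land \lnot B \lor \lnot A \land B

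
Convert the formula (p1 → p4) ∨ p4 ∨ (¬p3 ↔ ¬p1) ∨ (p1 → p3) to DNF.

¬p1 ∨ p4 ∨ p3

(p1 → p4) ∨ p4 ∨ (¬p3 ↔ ¬p1) ∨ (p1 → p3)
= ¬p1 ∨ p4 ∨ p4 ∨ (¬p3 ↔ ¬p1) ∨ (p1 → p3)
= ¬p1 ∨ p4 ∨ p4 ∨ ((¬p3 → ¬p1) ∧ (¬p1 → ¬p3)) ∨ (p1 → p3)
= ¬p1 ∨ p4 ∨ p4 ∨ ((¬¬p3 ∨ ¬p1) ∧ (¬p1 → ¬p3)) ∨ (p1 → p3)
= ¬p1 ∨ p4 ∨ p4 ∨ ((¬¬p3 ∨ ¬p1) ∧ (¬¬p1 ∨ ¬p3)) ∨ (p1 → p3)
= ¬p1 ∨ p4 ∨ p4 ∨ ((¬¬p3 ∨ ¬p1) ∧ (¬¬p1 ∨ ¬p3)) ∨ ¬p1 ∨ p3
= ¬p1 ∨ p4 ∨ p4 ∨ ((p3 ∨ ¬p1) ∧ (¬¬p1 ∨ ¬p3)) ∨ ¬p1 ∨ p3
= ¬p1 ∨ p4 ∨ p4 ∨ ((p3 ∨ ¬p1) ∧ (p1 ∨ ¬p3)) ∨ ¬p1 ∨ p3
= ¬p1 ∨ p4 ∨ p4 ∨ (p3 ∧ p1) ∨ (p3 ∧ ¬p3) ∨ (¬p1 ∧ p1) ∨ (¬p1 ∧ ¬p3) ∨ ¬p1 ∨ p3
= ¬p1 ∨ p4 ∨ p3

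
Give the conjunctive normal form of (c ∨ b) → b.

¬c ∨ b

(c ∨ b) → b
= ¬(c ∨ b) ∨ b
= (¬c ∧ ¬b) ∨ b
= (¬c ∨ b) ∧ (¬b ∨ b)
= ¬c ∨ b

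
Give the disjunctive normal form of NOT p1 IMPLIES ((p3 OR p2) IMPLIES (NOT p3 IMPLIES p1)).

NOT p1 IMPLIES ((p3 OR p2) IMPLIES (NOT p3 IMPLIES p1))
≡ NOT NOT p1 OR ((p3 OR p2) IMPLIES (NOT p3 IMPLIES p1))   [eliminate IMPLIES]
≡ NOT NOT p1 OR NOT (p3 OR p2) OR (NOT p3 IMPLIES p1)   [eliminate IMPLIES]
≡ NOT NOT p1 OR NOT (p3 OR p2) OR NOT NOT p3 OR p1   [eliminate IMPLIES]
≡ p1 OR NOT (p3 OR p2) OR NOT NOT p3 OR p1   [double negation]
≡ p1 OR (NOT p3 AND NOT p2) OR NOT NOT p3 OR p1   [De Morgan]
≡ p1 OR (NOT p3 AND NOT p2) OR p3 OR p1   [double negation]
≡ p1 OR (NOT p3 AND NOT p2) OR p3   [simplify]

p1 OR (NOT p3 AND NOT p2) OR p3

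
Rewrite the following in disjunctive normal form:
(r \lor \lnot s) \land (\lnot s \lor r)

r \lor \lnot s

(r \lor \lnot s) \land (\lnot s \lor r)
≡ (r \land \lnot s) \lor (r \land r) \lor (\lnot s \land \lnot s) \lor (\lnot s \land r)   (distribute \land over \lor)
≡ r \lor \lnot s   (simplify)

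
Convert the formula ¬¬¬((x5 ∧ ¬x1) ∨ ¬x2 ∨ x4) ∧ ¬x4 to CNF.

(¬x5 ∨ x1) ∧ x2 ∧ ¬x4

¬¬¬((x5 ∧ ¬x1) ∨ ¬x2 ∨ x4) ∧ ¬x4
≡ ¬((x5 ∧ ¬x1) ∨ ¬x2 ∨ x4) ∧ ¬x4   — double negation
≡ ¬(x5 ∧ ¬x1) ∧ ¬¬x2 ∧ ¬x4 ∧ ¬x4   — De Morgan
≡ (¬x5 ∨ ¬¬x1) ∧ ¬¬x2 ∧ ¬x4 ∧ ¬x4   — De Morgan
≡ (¬x5 ∨ x1) ∧ ¬¬x2 ∧ ¬x4 ∧ ¬x4   — double negation
≡ (¬x5 ∨ x1) ∧ x2 ∧ ¬x4 ∧ ¬x4   — double negation
≡ (¬x5 ∨ x1) ∧ x2 ∧ ¬x4   — simplify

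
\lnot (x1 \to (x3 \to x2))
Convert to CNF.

x1 \land x3 \land \lnot x2

\lnot (x1 \to (x3 \to x2))
⇔ \lnot (\lnot x1 \lor (x3 \to x2))   [eliminate \to]
⇔ \lnot (\lnot x1 \lor \lnot x3 \lor x2)   [eliminate \to]
⇔ \lnot \lnot x1 \land \lnot \lnot x3 \land \lnot x2   [De Morgan]
⇔ x1 \land \lnot \lnot x3 \land \lnot x2   [double negation]
⇔ x1 \land x3 \land \lnot x2   [double negation]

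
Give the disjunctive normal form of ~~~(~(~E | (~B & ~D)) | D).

(~E & ~D) | (~B & ~D)

~~~(~(~E | (~B & ~D)) | D)
⇔ ~(~(~E | (~B & ~D)) | D)   [double negation]
⇔ ~~(~E | (~B & ~D)) & ~D   [De Morgan]
⇔ (~E | (~B & ~D)) & ~D   [double negation]
⇔ (~E & ~D) | (~B & ~D & ~D)   [distribute & over |]
⇔ (~E & ~D) | (~B & ~D)   [simplify]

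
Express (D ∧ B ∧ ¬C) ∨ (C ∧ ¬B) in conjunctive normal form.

(D ∧ B ∧ ¬C) ∨ (C ∧ ¬B)
= (D ∨ C) ∧ (D ∨ ¬B) ∧ (B ∨ C) ∧ (B ∨ ¬B) ∧ (¬C ∨ C) ∧ (¬C ∨ ¬B)
= (D ∨ C) ∧ (D ∨ ¬B) ∧ (B ∨ C) ∧ (¬C ∨ ¬B)

(D ∨ C) ∧ (D ∨ ¬B) ∧ (B ∨ C) ∧ (¬C ∨ ¬B)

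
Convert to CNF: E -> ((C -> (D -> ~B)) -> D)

~E | D

E -> ((C -> (D -> ~B)) -> D)
⇔ ~E | ((C -> (D -> ~B)) -> D)   [eliminate ->]
⇔ ~E | ~(C -> (D -> ~B)) | D   [eliminate ->]
⇔ ~E | ~(~C | (D -> ~B)) | D   [eliminate ->]
⇔ ~E | ~(~C | ~D | ~B) | D   [eliminate ->]
⇔ ~E | (~~C & ~~D & ~~B) | D   [De Morgan]
⇔ ~E | (C & ~~D & ~~B) | D   [double negation]
⇔ ~E | (C & D & ~~B) | D   [double negation]
⇔ ~E | (C & D & B) | D   [double negation]
⇔ (~E | C | D) & (~E | D | D) & (~E | B | D)   [distribute | over &]
⇔ ~E | D   [simplify]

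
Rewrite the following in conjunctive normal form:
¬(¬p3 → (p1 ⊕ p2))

¬p3 ∧ (¬p1 ∨ p2) ∧ (¬p2 ∨ p1)

¬(¬p3 → (p1 ⊕ p2))
≡ ¬(¬¬p3 ∨ (p1 ⊕ p2))
≡ ¬(¬¬p3 ∨ ((p1 ∨ p2) ∧ ¬(p1 ∧ p2)))
≡ ¬¬¬p3 ∧ ¬((p1 ∨ p2) ∧ ¬(p1 ∧ p2))
≡ ¬p3 ∧ ¬((p1 ∨ p2) ∧ ¬(p1 ∧ p2))
≡ ¬p3 ∧ (¬(p1 ∨ p2) ∨ ¬¬(p1 ∧ p2))
≡ ¬p3 ∧ ((¬p1 ∧ ¬p2) ∨ ¬¬(p1 ∧ p2))
≡ ¬p3 ∧ ((¬p1 ∧ ¬p2) ∨ (p1 ∧ p2))
≡ ¬p3 ∧ (¬p1 ∨ p1) ∧ (¬p1 ∨ p2) ∧ (¬p2 ∨ p1) ∧ (¬p2 ∨ p2)
≡ ¬p3 ∧ (¬p1 ∨ p2) ∧ (¬p2 ∨ p1)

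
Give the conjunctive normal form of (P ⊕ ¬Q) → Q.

(P ⊕ ¬Q) → Q
≡ ¬(P ⊕ ¬Q) ∨ Q   (eliminate →)
≡ ¬((P ∨ ¬Q) ∧ ¬(P ∧ ¬Q)) ∨ Q   (expand ⊕)
≡ ¬(P ∨ ¬Q) ∨ ¬¬(P ∧ ¬Q) ∨ Q   (De Morgan)
≡ (¬P ∧ ¬¬Q) ∨ ¬¬(P ∧ ¬Q) ∨ Q   (De Morgan)
≡ (¬P ∧ Q) ∨ ¬¬(P ∧ ¬Q) ∨ Q   (double negation)
≡ (¬P ∧ Q) ∨ (P ∧ ¬Q) ∨ Q   (double negation)
≡ (¬P ∨ P ∨ Q) ∧ (¬P ∨ ¬Q ∨ Q) ∧ (Q ∨ P ∨ Q) ∧ (Q ∨ ¬Q ∨ Q)   (distribute ∨ over ∧)
≡ Q ∨ P   (simplify)

Q ∨ P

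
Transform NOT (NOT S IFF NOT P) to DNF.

NOT (NOT S IFF NOT P)
≡ NOT ((NOT S IMPLIES NOT P) AND (NOT P IMPLIES NOT S))   [eliminate IFF]
≡ NOT ((NOT NOT S OR NOT P) AND (NOT P IMPLIES NOT S))   [eliminate IMPLIES]
≡ NOT ((NOT NOT S OR NOT P) AND (NOT NOT P OR NOT S))   [eliminate IMPLIES]
≡ NOT (NOT NOT S OR NOT P) OR NOT (NOT NOT P OR NOT S)   [De Morgan]
≡ (NOT NOT NOT S AND NOT NOT P) OR NOT (NOT NOT P OR NOT S)   [De Morgan]
≡ (NOT S AND NOT NOT P) OR NOT (NOT NOT P OR NOT S)   [double negation]
≡ (NOT S AND P) OR NOT (NOT NOT P OR NOT S)   [double negation]
≡ (NOT S AND P) OR (NOT NOT NOT P AND NOT NOT S)   [De Morgan]
≡ (NOT S AND P) OR (NOT P AND NOT NOT S)   [double negation]
≡ (NOT S AND P) OR (NOT P AND S)   [double negation]

(NOT S AND P) OR (NOT P AND S)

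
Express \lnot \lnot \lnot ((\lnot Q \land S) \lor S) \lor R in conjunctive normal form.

\lnot \lnot \lnot ((\lnot Q \land S) \lor S) \lor R
⇔ \lnot ((\lnot Q \land S) \lor S) \lor R   (double negation)
⇔ (\lnot (\lnot Q \land S) \land \lnot S) \lor R   (De Morgan)
⇔ ((\lnot \lnot Q \lor \lnot S) \land \lnot S) \lor R   (De Morgan)
⇔ ((Q \lor \lnot S) \land \lnot S) \lor R   (double negation)
⇔ (Q \lor \lnot S \lor R) \land (\lnot S \lor R)   (distribute \lor over \land)
⇔ \lnot S \lor R   (simplify)

\lnot S \lor R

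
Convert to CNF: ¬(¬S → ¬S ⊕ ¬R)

¬S ∧ (S ∨ ¬R)

¬(¬S → ¬S ⊕ ¬R)
= ¬(¬¬S ∨ (¬S ⊕ ¬R))   [eliminate →]
= ¬(¬¬S ∨ (¬S ∨ ¬R) ∧ ¬(¬S ∧ ¬R))   [expand ⊕]
= ¬¬¬S ∧ ¬((¬S ∨ ¬R) ∧ ¬(¬S ∧ ¬R))   [De Morgan]
= ¬S ∧ ¬((¬S ∨ ¬R) ∧ ¬(¬S ∧ ¬R))   [double negation]
= ¬S ∧ (¬(¬S ∨ ¬R) ∨ ¬¬(¬S ∧ ¬R))   [De Morgan]
= ¬S ∧ (¬¬S ∧ ¬¬R ∨ ¬¬(¬S ∧ ¬R))   [De Morgan]
= ¬S ∧ (S ∧ ¬¬R ∨ ¬¬(¬S ∧ ¬R))   [double negation]
= ¬S ∧ (S ∧ R ∨ ¬¬(¬S ∧ ¬R))   [double negation]
= ¬S ∧ (S ∧ R ∨ ¬S ∧ ¬R)   [double negation]
= ¬S ∧ (S ∨ ¬S) ∧ (S ∨ ¬R) ∧ (R ∨ ¬S) ∧ (R ∨ ¬R)   [distribute ∨ over ∧]
= ¬S ∧ (S ∨ ¬R)   [simplify]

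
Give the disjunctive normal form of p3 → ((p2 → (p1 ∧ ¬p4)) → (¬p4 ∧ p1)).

¬p3 ∨ (p2 ∧ ¬p1) ∨ (p2 ∧ p4) ∨ (¬p4 ∧ p1)

p3 → ((p2 → (p1 ∧ ¬p4)) → (¬p4 ∧ p1))
⇔ ¬p3 ∨ ((p2 → (p1 ∧ ¬p4)) → (¬p4 ∧ p1))   [eliminate →]
⇔ ¬p3 ∨ ¬(p2 → (p1 ∧ ¬p4)) ∨ (¬p4 ∧ p1)   [eliminate →]
⇔ ¬p3 ∨ ¬(¬p2 ∨ (p1 ∧ ¬p4)) ∨ (¬p4 ∧ p1)   [eliminate →]
⇔ ¬p3 ∨ (¬¬p2 ∧ ¬(p1 ∧ ¬p4)) ∨ (¬p4 ∧ p1)   [De Morgan]
⇔ ¬p3 ∨ (p2 ∧ ¬(p1 ∧ ¬p4)) ∨ (¬p4 ∧ p1)   [double negation]
⇔ ¬p3 ∨ (p2 ∧ (¬p1 ∨ ¬¬p4)) ∨ (¬p4 ∧ p1)   [De Morgan]
⇔ ¬p3 ∨ (p2 ∧ (¬p1 ∨ p4)) ∨ (¬p4 ∧ p1)   [double negation]
⇔ ¬p3 ∨ (p2 ∧ ¬p1) ∨ (p2 ∧ p4) ∨ (¬p4 ∧ p1)   [distribute ∧ over ∨]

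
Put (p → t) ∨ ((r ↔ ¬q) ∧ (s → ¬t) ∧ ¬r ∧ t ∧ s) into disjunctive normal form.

(p → t) ∨ ((r ↔ ¬q) ∧ (s → ¬t) ∧ ¬r ∧ t ∧ s)
≡ ¬p ∨ t ∨ ((r ↔ ¬q) ∧ (s → ¬t) ∧ ¬r ∧ t ∧ s)   (eliminate →)
≡ ¬p ∨ t ∨ ((r → ¬q) ∧ (¬q → r) ∧ (s → ¬t) ∧ ¬r ∧ t ∧ s)   (eliminate ↔)
≡ ¬p ∨ t ∨ ((¬r ∨ ¬q) ∧ (¬q → r) ∧ (s → ¬t) ∧ ¬r ∧ t ∧ s)   (eliminate →)
≡ ¬p ∨ t ∨ ((¬r ∨ ¬q) ∧ (¬¬q ∨ r) ∧ (s → ¬t) ∧ ¬r ∧ t ∧ s)   (eliminate →)
≡ ¬p ∨ t ∨ ((¬r ∨ ¬q) ∧ (¬¬q ∨ r) ∧ (¬s ∨ ¬t) ∧ ¬r ∧ t ∧ s)   (eliminate →)
≡ ¬p ∨ t ∨ ((¬r ∨ ¬q) ∧ (q ∨ r) ∧ (¬s ∨ ¬t) ∧ ¬r ∧ t ∧ s)   (double negation)
≡ ¬p ∨ t ∨ (¬r ∧ q ∧ ¬s ∧ ¬r ∧ t ∧ s) ∨ (¬r ∧ q ∧ ¬t ∧ ¬r ∧ t ∧ s) ∨ (¬r ∧ r ∧ ¬s ∧ ¬r ∧ t ∧ s) ∨ (¬r ∧ r ∧ ¬t ∧ ¬r ∧ t ∧ s) ∨ (¬q ∧ q ∧ ¬s ∧ ¬r ∧ t ∧ s) ∨ (¬q ∧ q ∧ ¬t ∧ ¬r ∧ t ∧ s) ∨ (¬q ∧ r ∧ ¬s ∧ ¬r ∧ t ∧ s) ∨ (¬q ∧ r ∧ ¬t ∧ ¬r ∧ t ∧ s)   (distribute ∧ over ∨)
≡ ¬p ∨ t   (simplify)

¬p ∨ t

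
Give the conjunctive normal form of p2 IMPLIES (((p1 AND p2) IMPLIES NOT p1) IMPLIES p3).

p2 IMPLIES (((p1 AND p2) IMPLIES NOT p1) IMPLIES p3)
≡ NOT p2 OR (((p1 AND p2) IMPLIES NOT p1) IMPLIES p3)   — eliminate IMPLIES
≡ NOT p2 OR NOT ((p1 AND p2) IMPLIES NOT p1) OR p3   — eliminate IMPLIES
≡ NOT p2 OR NOT (NOT (p1 AND p2) OR NOT p1) OR p3   — eliminate IMPLIES
≡ NOT p2 OR (NOT NOT (p1 AND p2) AND NOT NOT p1) OR p3   — De Morgan
≡ NOT p2 OR (p1 AND p2 AND NOT NOT p1) OR p3   — double negation
≡ NOT p2 OR (p1 AND p2 AND p1) OR p3   — double negation
≡ (NOT p2 OR p1 OR p3) AND (NOT p2 OR p2 OR p3) AND (NOT p2 OR p1 OR p3)   — distribute OR over AND
≡ NOT p2 OR p1 OR p3   — simplify

NOT p2 OR p1 OR p3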